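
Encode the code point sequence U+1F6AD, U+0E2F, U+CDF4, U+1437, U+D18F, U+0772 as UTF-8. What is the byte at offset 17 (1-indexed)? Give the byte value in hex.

1-indexed offset 17 is 0-indexed offset 16.
U+1F6AD → 4-byte form F0 9F 9A AD at offsets 0–3.
U+0E2F → 3-byte form E0 B8 AF at offsets 4–6.
U+CDF4 → 3-byte form EC B7 B4 at offsets 7–9.
U+1437 → 3-byte form E1 90 B7 at offsets 10–12.
U+D18F → 3-byte form ED 86 8F at offsets 13–15.
U+0772 → 2-byte form DD B2 at offsets 16–17.
Offset 16 falls in char 6's range; it's byte 1 of DD B2 = 0xDD.

0xDD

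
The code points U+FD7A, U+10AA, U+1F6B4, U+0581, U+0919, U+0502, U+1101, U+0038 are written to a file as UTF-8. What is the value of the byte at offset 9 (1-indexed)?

1-indexed offset 9 is 0-indexed offset 8.
U+FD7A → 3-byte form EF B5 BA at offsets 0–2.
U+10AA → 3-byte form E1 82 AA at offsets 3–5.
U+1F6B4 → 4-byte form F0 9F 9A B4 at offsets 6–9.
Offset 8 falls in char 3's range; it's byte 3 of F0 9F 9A B4 = 0x9A.

0x9A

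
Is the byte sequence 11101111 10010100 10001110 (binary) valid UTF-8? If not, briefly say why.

valid

Leading byte 0xEF = 11101111 → 3-byte form.
Continuation bytes 0x94=10010100, 0x8E=10001110 all match 10xxxxxx.
Decoded value 0xF50E is ≥ 0x800 (shortest form) and not a surrogate.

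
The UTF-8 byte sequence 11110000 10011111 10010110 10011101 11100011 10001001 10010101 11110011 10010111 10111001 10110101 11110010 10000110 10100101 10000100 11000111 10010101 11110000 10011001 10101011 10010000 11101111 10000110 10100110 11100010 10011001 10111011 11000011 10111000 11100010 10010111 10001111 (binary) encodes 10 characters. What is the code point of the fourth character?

U+86944

Offset 0: leading byte 0xF0 = 11110000 → 4-byte char #1 = F0 9F 96 9D.
Offset 4: leading byte 0xE3 = 11100011 → 3-byte char #2 = E3 89 95.
Offset 7: leading byte 0xF3 = 11110011 → 4-byte char #3 = F3 97 B9 B5.
Offset 11: leading byte 0xF2 = 11110010 → 4-byte char #4 = F2 86 A5 84.
Leading byte 0xF2 = 11110010 matches 11110xxx → 4-byte sequence.
Byte 1: 0xF2 = 11110010, payload 010 (3 bits).
Byte 2: 0x86 = 10000110 (10xxxxxx ✓), payload 000110.
Byte 3: 0xA5 = 10100101 (10xxxxxx ✓), payload 100101.
Byte 4: 0x84 = 10000100 (10xxxxxx ✓), payload 000100.
Concatenate: 010000110100101000100 = 0x86944 (21 bits → U+86944).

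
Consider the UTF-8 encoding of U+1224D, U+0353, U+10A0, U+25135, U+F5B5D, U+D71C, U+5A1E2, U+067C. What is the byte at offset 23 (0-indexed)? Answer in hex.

0xA2

U+1224D → 4-byte form F0 92 89 8D at offsets 0–3.
U+0353 → 2-byte form CD 93 at offsets 4–5.
U+10A0 → 3-byte form E1 82 A0 at offsets 6–8.
U+25135 → 4-byte form F0 A5 84 B5 at offsets 9–12.
U+F5B5D → 4-byte form F3 B5 AD 9D at offsets 13–16.
U+D71C → 3-byte form ED 9C 9C at offsets 17–19.
U+5A1E2 → 4-byte form F1 9A 87 A2 at offsets 20–23.
Offset 23 falls in char 7's range; it's byte 4 of F1 9A 87 A2 = 0xA2.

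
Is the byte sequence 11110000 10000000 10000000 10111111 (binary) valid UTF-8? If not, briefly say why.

Leading byte 0xF0 = 11110000 → 4-byte form.
Continuation bytes all match 10xxxxxx. Payload decodes to 0x3F.
But 0x3F < 0x10000, the minimum for a 4-byte sequence — this is an overlong encoding.

invalid (overlong encoding)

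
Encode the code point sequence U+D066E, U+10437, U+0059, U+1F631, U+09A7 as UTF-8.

F3 90 99 AE F0 90 90 B7 59 F0 9F 98 B1 E0 A6 A7

U+D066E: 4-byte form → F3 90 99 AE.
U+10437: 4-byte form → F0 90 90 B7.
U+0059: 1-byte form → 59.
U+1F631: 4-byte form → F0 9F 98 B1.
U+09A7: 3-byte form → E0 A6 A7.
Concatenated (16 bytes): F3 90 99 AE F0 90 90 B7 59 F0 9F 98 B1 E0 A6 A7.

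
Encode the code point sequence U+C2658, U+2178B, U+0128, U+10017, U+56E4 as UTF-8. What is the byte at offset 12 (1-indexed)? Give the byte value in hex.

1-indexed offset 12 is 0-indexed offset 11.
U+C2658 → 4-byte form F3 82 99 98 at offsets 0–3.
U+2178B → 4-byte form F0 A1 9E 8B at offsets 4–7.
U+0128 → 2-byte form C4 A8 at offsets 8–9.
U+10017 → 4-byte form F0 90 80 97 at offsets 10–13.
Offset 11 falls in char 4's range; it's byte 2 of F0 90 80 97 = 0x90.

0x90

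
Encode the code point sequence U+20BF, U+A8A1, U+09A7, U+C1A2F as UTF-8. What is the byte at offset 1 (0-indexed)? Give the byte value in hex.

0x82

U+20BF → 3-byte form E2 82 BF at offsets 0–2.
Offset 1 falls in char 1's range; it's byte 2 of E2 82 BF = 0x82.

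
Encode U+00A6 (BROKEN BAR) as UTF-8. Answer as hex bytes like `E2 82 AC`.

U+00A6 = 0xA6 = 166 decimal. In range U+0080–U+07FF → 2-byte form: 110xxxxx 10xxxxxx.
Binary (11 bits): 00010100110.
Split 5+6: 00010 | 100110.
Byte 1: 11000010 = 0xC2.
Byte 2: 10100110 = 0xA6.

C2 A6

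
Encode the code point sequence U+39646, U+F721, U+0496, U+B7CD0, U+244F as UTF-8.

U+39646: 4-byte form → F0 B9 99 86.
U+F721: 3-byte form → EF 9C A1.
U+0496: 2-byte form → D2 96.
U+B7CD0: 4-byte form → F2 B7 B3 90.
U+244F: 3-byte form → E2 91 8F.
Concatenated (16 bytes): F0 B9 99 86 EF 9C A1 D2 96 F2 B7 B3 90 E2 91 8F.

F0 B9 99 86 EF 9C A1 D2 96 F2 B7 B3 90 E2 91 8F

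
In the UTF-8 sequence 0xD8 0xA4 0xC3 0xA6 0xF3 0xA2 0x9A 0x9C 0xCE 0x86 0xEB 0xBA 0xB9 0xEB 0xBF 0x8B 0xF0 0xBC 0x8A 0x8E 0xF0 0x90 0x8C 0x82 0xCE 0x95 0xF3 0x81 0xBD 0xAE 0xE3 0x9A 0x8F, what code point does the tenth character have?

Offset 0: leading byte 0xD8 = 11011000 → 2-byte char #1 = D8 A4.
Offset 2: leading byte 0xC3 = 11000011 → 2-byte char #2 = C3 A6.
Offset 4: leading byte 0xF3 = 11110011 → 4-byte char #3 = F3 A2 9A 9C.
Offset 8: leading byte 0xCE = 11001110 → 2-byte char #4 = CE 86.
Offset 10: leading byte 0xEB = 11101011 → 3-byte char #5 = EB BA B9.
Offset 13: leading byte 0xEB = 11101011 → 3-byte char #6 = EB BF 8B.
Offset 16: leading byte 0xF0 = 11110000 → 4-byte char #7 = F0 BC 8A 8E.
Offset 20: leading byte 0xF0 = 11110000 → 4-byte char #8 = F0 90 8C 82.
Offset 24: leading byte 0xCE = 11001110 → 2-byte char #9 = CE 95.
Offset 26: leading byte 0xF3 = 11110011 → 4-byte char #10 = F3 81 BD AE.
Leading byte 0xF3 = 11110011 matches 11110xxx → 4-byte sequence.
Byte 1: 0xF3 = 11110011, payload 011 (3 bits).
Byte 2: 0x81 = 10000001 (10xxxxxx ✓), payload 000001.
Byte 3: 0xBD = 10111101 (10xxxxxx ✓), payload 111101.
Byte 4: 0xAE = 10101110 (10xxxxxx ✓), payload 101110.
Concatenate: 011000001111101101110 = 0xC1F6E (21 bits → U+C1F6E).

U+C1F6E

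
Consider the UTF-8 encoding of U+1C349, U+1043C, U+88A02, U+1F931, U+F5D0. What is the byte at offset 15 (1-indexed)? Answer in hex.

1-indexed offset 15 is 0-indexed offset 14.
U+1C349 → 4-byte form F0 9C 8D 89 at offsets 0–3.
U+1043C → 4-byte form F0 90 90 BC at offsets 4–7.
U+88A02 → 4-byte form F2 88 A8 82 at offsets 8–11.
U+1F931 → 4-byte form F0 9F A4 B1 at offsets 12–15.
Offset 14 falls in char 4's range; it's byte 3 of F0 9F A4 B1 = 0xA4.

0xA4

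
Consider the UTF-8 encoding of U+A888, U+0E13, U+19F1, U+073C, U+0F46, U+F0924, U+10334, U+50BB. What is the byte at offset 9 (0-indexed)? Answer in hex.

U+A888 → 3-byte form EA A2 88 at offsets 0–2.
U+0E13 → 3-byte form E0 B8 93 at offsets 3–5.
U+19F1 → 3-byte form E1 A7 B1 at offsets 6–8.
U+073C → 2-byte form DC BC at offsets 9–10.
Offset 9 falls in char 4's range; it's byte 1 of DC BC = 0xDC.

0xDC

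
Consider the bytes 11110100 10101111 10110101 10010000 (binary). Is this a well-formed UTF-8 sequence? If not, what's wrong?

invalid (encodes a value above U+10FFFF)

Leading byte 0xF4 = 11110100 → 4-byte form.
Payload = 0x12FD50, which exceeds U+10FFFF, the maximum Unicode code point. (Leading bytes F5–FF, or F4 followed by ≥ 0x90, are invalid.)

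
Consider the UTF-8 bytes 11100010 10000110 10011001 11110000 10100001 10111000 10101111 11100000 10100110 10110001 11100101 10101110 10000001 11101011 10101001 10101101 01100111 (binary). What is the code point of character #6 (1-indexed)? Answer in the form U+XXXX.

U+0067

Offset 0: leading byte 0xE2 = 11100010 → 3-byte char #1 = E2 86 99.
Offset 3: leading byte 0xF0 = 11110000 → 4-byte char #2 = F0 A1 B8 AF.
Offset 7: leading byte 0xE0 = 11100000 → 3-byte char #3 = E0 A6 B1.
Offset 10: leading byte 0xE5 = 11100101 → 3-byte char #4 = E5 AE 81.
Offset 13: leading byte 0xEB = 11101011 → 3-byte char #5 = EB A9 AD.
Offset 16: leading byte 0x67 = 01100111 → 1-byte char #6 = 67.
Leading byte 0x67 = 01100111 matches 0xxxxxxx → 1-byte sequence.
Byte 1: 0x67 = 01100111, payload 1100111 (7 bits).
Concatenate: 1100111 = 0x67 (7 bits → U+0067).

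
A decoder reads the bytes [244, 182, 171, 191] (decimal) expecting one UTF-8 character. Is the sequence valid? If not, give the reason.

invalid (encodes a value above U+10FFFF)

Leading byte 0xF4 = 11110100 → 4-byte form.
Payload = 0x136AFF, which exceeds U+10FFFF, the maximum Unicode code point. (Leading bytes F5–FF, or F4 followed by ≥ 0x90, are invalid.)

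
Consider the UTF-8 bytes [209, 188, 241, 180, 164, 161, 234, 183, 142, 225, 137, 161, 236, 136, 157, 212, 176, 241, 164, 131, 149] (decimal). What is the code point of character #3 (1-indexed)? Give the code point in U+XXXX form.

Offset 0: leading byte 0xD1 = 11010001 → 2-byte char #1 = D1 BC.
Offset 2: leading byte 0xF1 = 11110001 → 4-byte char #2 = F1 B4 A4 A1.
Offset 6: leading byte 0xEA = 11101010 → 3-byte char #3 = EA B7 8E.
Leading byte 0xEA = 11101010 matches 1110xxxx → 3-byte sequence.
Byte 1: 0xEA = 11101010, payload 1010 (4 bits).
Byte 2: 0xB7 = 10110111 (10xxxxxx ✓), payload 110111.
Byte 3: 0x8E = 10001110 (10xxxxxx ✓), payload 001110.
Concatenate: 1010110111001110 = 0xADCE (16 bits → U+ADCE).

U+ADCE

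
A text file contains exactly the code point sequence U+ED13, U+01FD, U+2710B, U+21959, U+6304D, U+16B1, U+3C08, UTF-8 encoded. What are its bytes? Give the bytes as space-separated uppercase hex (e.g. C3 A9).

U+ED13: 3-byte form → EE B4 93.
U+01FD: 2-byte form → C7 BD.
U+2710B: 4-byte form → F0 A7 84 8B.
U+21959: 4-byte form → F0 A1 A5 99.
U+6304D: 4-byte form → F1 A3 81 8D.
U+16B1: 3-byte form → E1 9A B1.
U+3C08: 3-byte form → E3 B0 88.
Concatenated (23 bytes): EE B4 93 C7 BD F0 A7 84 8B F0 A1 A5 99 F1 A3 81 8D E1 9A B1 E3 B0 88.

EE B4 93 C7 BD F0 A7 84 8B F0 A1 A5 99 F1 A3 81 8D E1 9A B1 E3 B0 88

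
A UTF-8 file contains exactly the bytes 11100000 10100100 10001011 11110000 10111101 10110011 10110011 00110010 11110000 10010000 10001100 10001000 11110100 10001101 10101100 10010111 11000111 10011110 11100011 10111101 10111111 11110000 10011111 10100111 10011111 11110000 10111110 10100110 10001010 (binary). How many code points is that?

Byte at offset 0: 0xE0 = 11100000 → 3-byte char (#1). Advance 3.
Byte at offset 3: 0xF0 = 11110000 → 4-byte char (#2). Advance 4.
Byte at offset 7: 0x32 = 00110010 → 1-byte char (#3). Advance 1.
Byte at offset 8: 0xF0 = 11110000 → 4-byte char (#4). Advance 4.
Byte at offset 12: 0xF4 = 11110100 → 4-byte char (#5). Advance 4.
Byte at offset 16: 0xC7 = 11000111 → 2-byte char (#6). Advance 2.
Byte at offset 18: 0xE3 = 11100011 → 3-byte char (#7). Advance 3.
Byte at offset 21: 0xF0 = 11110000 → 4-byte char (#8). Advance 4.
Byte at offset 25: 0xF0 = 11110000 → 4-byte char (#9). Advance 4.
Reached end at offset 29 after 9 code points.

9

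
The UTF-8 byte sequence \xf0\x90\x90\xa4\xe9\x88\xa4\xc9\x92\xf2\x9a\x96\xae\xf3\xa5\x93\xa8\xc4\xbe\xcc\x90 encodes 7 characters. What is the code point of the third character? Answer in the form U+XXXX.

Offset 0: leading byte 0xF0 = 11110000 → 4-byte char #1 = F0 90 90 A4.
Offset 4: leading byte 0xE9 = 11101001 → 3-byte char #2 = E9 88 A4.
Offset 7: leading byte 0xC9 = 11001001 → 2-byte char #3 = C9 92.
Leading byte 0xC9 = 11001001 matches 110xxxxx → 2-byte sequence.
Byte 1: 0xC9 = 11001001, payload 01001 (5 bits).
Byte 2: 0x92 = 10010010 (10xxxxxx ✓), payload 010010.
Concatenate: 01001010010 = 0x252 (11 bits → U+0252).

U+0252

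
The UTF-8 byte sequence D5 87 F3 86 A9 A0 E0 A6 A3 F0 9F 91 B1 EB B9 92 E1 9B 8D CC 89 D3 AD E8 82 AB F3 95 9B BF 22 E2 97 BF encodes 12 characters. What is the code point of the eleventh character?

U+0022

Offset 0: leading byte 0xD5 = 11010101 → 2-byte char #1 = D5 87.
Offset 2: leading byte 0xF3 = 11110011 → 4-byte char #2 = F3 86 A9 A0.
Offset 6: leading byte 0xE0 = 11100000 → 3-byte char #3 = E0 A6 A3.
Offset 9: leading byte 0xF0 = 11110000 → 4-byte char #4 = F0 9F 91 B1.
Offset 13: leading byte 0xEB = 11101011 → 3-byte char #5 = EB B9 92.
Offset 16: leading byte 0xE1 = 11100001 → 3-byte char #6 = E1 9B 8D.
Offset 19: leading byte 0xCC = 11001100 → 2-byte char #7 = CC 89.
Offset 21: leading byte 0xD3 = 11010011 → 2-byte char #8 = D3 AD.
Offset 23: leading byte 0xE8 = 11101000 → 3-byte char #9 = E8 82 AB.
Offset 26: leading byte 0xF3 = 11110011 → 4-byte char #10 = F3 95 9B BF.
Offset 30: leading byte 0x22 = 00100010 → 1-byte char #11 = 22.
Leading byte 0x22 = 00100010 matches 0xxxxxxx → 1-byte sequence.
Byte 1: 0x22 = 00100010, payload 0100010 (7 bits).
Concatenate: 0100010 = 0x22 (7 bits → U+0022).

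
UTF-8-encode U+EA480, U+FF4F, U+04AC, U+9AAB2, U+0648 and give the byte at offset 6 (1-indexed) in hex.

1-indexed offset 6 is 0-indexed offset 5.
U+EA480 → 4-byte form F3 AA 92 80 at offsets 0–3.
U+FF4F → 3-byte form EF BD 8F at offsets 4–6.
Offset 5 falls in char 2's range; it's byte 2 of EF BD 8F = 0xBD.

0xBD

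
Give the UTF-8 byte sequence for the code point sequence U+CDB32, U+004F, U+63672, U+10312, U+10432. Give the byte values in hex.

U+CDB32: 4-byte form → F3 8D AC B2.
U+004F: 1-byte form → 4F.
U+63672: 4-byte form → F1 A3 99 B2.
U+10312: 4-byte form → F0 90 8C 92.
U+10432: 4-byte form → F0 90 90 B2.
Concatenated (17 bytes): F3 8D AC B2 4F F1 A3 99 B2 F0 90 8C 92 F0 90 90 B2.

F3 8D AC B2 4F F1 A3 99 B2 F0 90 8C 92 F0 90 90 B2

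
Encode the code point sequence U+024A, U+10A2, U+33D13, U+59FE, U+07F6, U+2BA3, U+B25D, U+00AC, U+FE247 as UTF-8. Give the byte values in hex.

C9 8A E1 82 A2 F0 B3 B4 93 E5 A7 BE DF B6 E2 AE A3 EB 89 9D C2 AC F3 BE 89 87

U+024A: 2-byte form → C9 8A.
U+10A2: 3-byte form → E1 82 A2.
U+33D13: 4-byte form → F0 B3 B4 93.
U+59FE: 3-byte form → E5 A7 BE.
U+07F6: 2-byte form → DF B6.
U+2BA3: 3-byte form → E2 AE A3.
U+B25D: 3-byte form → EB 89 9D.
U+00AC: 2-byte form → C2 AC.
U+FE247: 4-byte form → F3 BE 89 87.
Concatenated (26 bytes): C9 8A E1 82 A2 F0 B3 B4 93 E5 A7 BE DF B6 E2 AE A3 EB 89 9D C2 AC F3 BE 89 87.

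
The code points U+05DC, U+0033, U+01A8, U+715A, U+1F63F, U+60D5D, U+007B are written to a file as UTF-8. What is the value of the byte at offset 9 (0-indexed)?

U+05DC → 2-byte form D7 9C at offsets 0–1.
U+0033 → 1-byte form 33 at offsets 2–2.
U+01A8 → 2-byte form C6 A8 at offsets 3–4.
U+715A → 3-byte form E7 85 9A at offsets 5–7.
U+1F63F → 4-byte form F0 9F 98 BF at offsets 8–11.
Offset 9 falls in char 5's range; it's byte 2 of F0 9F 98 BF = 0x9F.

0x9F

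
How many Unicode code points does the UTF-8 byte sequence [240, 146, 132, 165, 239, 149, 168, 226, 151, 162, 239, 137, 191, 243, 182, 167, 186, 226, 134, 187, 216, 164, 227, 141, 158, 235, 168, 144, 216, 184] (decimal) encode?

Byte at offset 0: 0xF0 = 11110000 → 4-byte char (#1). Advance 4.
Byte at offset 4: 0xEF = 11101111 → 3-byte char (#2). Advance 3.
Byte at offset 7: 0xE2 = 11100010 → 3-byte char (#3). Advance 3.
Byte at offset 10: 0xEF = 11101111 → 3-byte char (#4). Advance 3.
Byte at offset 13: 0xF3 = 11110011 → 4-byte char (#5). Advance 4.
Byte at offset 17: 0xE2 = 11100010 → 3-byte char (#6). Advance 3.
Byte at offset 20: 0xD8 = 11011000 → 2-byte char (#7). Advance 2.
Byte at offset 22: 0xE3 = 11100011 → 3-byte char (#8). Advance 3.
Byte at offset 25: 0xEB = 11101011 → 3-byte char (#9). Advance 3.
Byte at offset 28: 0xD8 = 11011000 → 2-byte char (#10). Advance 2.
Reached end at offset 30 after 10 code points.

10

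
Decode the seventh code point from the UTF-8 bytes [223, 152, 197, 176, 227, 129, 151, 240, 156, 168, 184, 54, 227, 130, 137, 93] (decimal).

U+005D

Offset 0: leading byte 0xDF = 11011111 → 2-byte char #1 = DF 98.
Offset 2: leading byte 0xC5 = 11000101 → 2-byte char #2 = C5 B0.
Offset 4: leading byte 0xE3 = 11100011 → 3-byte char #3 = E3 81 97.
Offset 7: leading byte 0xF0 = 11110000 → 4-byte char #4 = F0 9C A8 B8.
Offset 11: leading byte 0x36 = 00110110 → 1-byte char #5 = 36.
Offset 12: leading byte 0xE3 = 11100011 → 3-byte char #6 = E3 82 89.
Offset 15: leading byte 0x5D = 01011101 → 1-byte char #7 = 5D.
Leading byte 0x5D = 01011101 matches 0xxxxxxx → 1-byte sequence.
Byte 1: 0x5D = 01011101, payload 1011101 (7 bits).
Concatenate: 1011101 = 0x5D (7 bits → U+005D).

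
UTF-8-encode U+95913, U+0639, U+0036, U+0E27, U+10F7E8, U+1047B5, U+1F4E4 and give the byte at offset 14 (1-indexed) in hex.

0xA8

1-indexed offset 14 is 0-indexed offset 13.
U+95913 → 4-byte form F2 95 A4 93 at offsets 0–3.
U+0639 → 2-byte form D8 B9 at offsets 4–5.
U+0036 → 1-byte form 36 at offsets 6–6.
U+0E27 → 3-byte form E0 B8 A7 at offsets 7–9.
U+10F7E8 → 4-byte form F4 8F 9F A8 at offsets 10–13.
Offset 13 falls in char 5's range; it's byte 4 of F4 8F 9F A8 = 0xA8.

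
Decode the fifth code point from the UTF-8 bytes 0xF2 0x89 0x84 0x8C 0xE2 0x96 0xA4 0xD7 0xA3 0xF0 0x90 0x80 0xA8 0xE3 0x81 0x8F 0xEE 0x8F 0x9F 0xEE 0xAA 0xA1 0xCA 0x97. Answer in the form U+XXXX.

U+304F

Offset 0: leading byte 0xF2 = 11110010 → 4-byte char #1 = F2 89 84 8C.
Offset 4: leading byte 0xE2 = 11100010 → 3-byte char #2 = E2 96 A4.
Offset 7: leading byte 0xD7 = 11010111 → 2-byte char #3 = D7 A3.
Offset 9: leading byte 0xF0 = 11110000 → 4-byte char #4 = F0 90 80 A8.
Offset 13: leading byte 0xE3 = 11100011 → 3-byte char #5 = E3 81 8F.
Leading byte 0xE3 = 11100011 matches 1110xxxx → 3-byte sequence.
Byte 1: 0xE3 = 11100011, payload 0011 (4 bits).
Byte 2: 0x81 = 10000001 (10xxxxxx ✓), payload 000001.
Byte 3: 0x8F = 10001111 (10xxxxxx ✓), payload 001111.
Concatenate: 0011000001001111 = 0x304F (16 bits → U+304F).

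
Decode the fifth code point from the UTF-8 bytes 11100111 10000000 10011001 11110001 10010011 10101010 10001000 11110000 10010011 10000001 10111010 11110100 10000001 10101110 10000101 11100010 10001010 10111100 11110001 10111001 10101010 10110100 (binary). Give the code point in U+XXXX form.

U+22BC

Offset 0: leading byte 0xE7 = 11100111 → 3-byte char #1 = E7 80 99.
Offset 3: leading byte 0xF1 = 11110001 → 4-byte char #2 = F1 93 AA 88.
Offset 7: leading byte 0xF0 = 11110000 → 4-byte char #3 = F0 93 81 BA.
Offset 11: leading byte 0xF4 = 11110100 → 4-byte char #4 = F4 81 AE 85.
Offset 15: leading byte 0xE2 = 11100010 → 3-byte char #5 = E2 8A BC.
Leading byte 0xE2 = 11100010 matches 1110xxxx → 3-byte sequence.
Byte 1: 0xE2 = 11100010, payload 0010 (4 bits).
Byte 2: 0x8A = 10001010 (10xxxxxx ✓), payload 001010.
Byte 3: 0xBC = 10111100 (10xxxxxx ✓), payload 111100.
Concatenate: 0010001010111100 = 0x22BC (16 bits → U+22BC).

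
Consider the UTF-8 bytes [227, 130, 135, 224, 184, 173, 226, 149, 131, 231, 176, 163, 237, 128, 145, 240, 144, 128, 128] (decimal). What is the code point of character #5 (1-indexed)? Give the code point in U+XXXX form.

Offset 0: leading byte 0xE3 = 11100011 → 3-byte char #1 = E3 82 87.
Offset 3: leading byte 0xE0 = 11100000 → 3-byte char #2 = E0 B8 AD.
Offset 6: leading byte 0xE2 = 11100010 → 3-byte char #3 = E2 95 83.
Offset 9: leading byte 0xE7 = 11100111 → 3-byte char #4 = E7 B0 A3.
Offset 12: leading byte 0xED = 11101101 → 3-byte char #5 = ED 80 91.
Leading byte 0xED = 11101101 matches 1110xxxx → 3-byte sequence.
Byte 1: 0xED = 11101101, payload 1101 (4 bits).
Byte 2: 0x80 = 10000000 (10xxxxxx ✓), payload 000000.
Byte 3: 0x91 = 10010001 (10xxxxxx ✓), payload 010001.
Concatenate: 1101000000010001 = 0xD011 (16 bits → U+D011).

U+D011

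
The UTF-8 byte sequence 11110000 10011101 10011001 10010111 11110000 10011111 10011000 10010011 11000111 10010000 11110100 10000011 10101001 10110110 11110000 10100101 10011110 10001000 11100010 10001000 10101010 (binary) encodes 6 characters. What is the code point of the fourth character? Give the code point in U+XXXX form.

Offset 0: leading byte 0xF0 = 11110000 → 4-byte char #1 = F0 9D 99 97.
Offset 4: leading byte 0xF0 = 11110000 → 4-byte char #2 = F0 9F 98 93.
Offset 8: leading byte 0xC7 = 11000111 → 2-byte char #3 = C7 90.
Offset 10: leading byte 0xF4 = 11110100 → 4-byte char #4 = F4 83 A9 B6.
Leading byte 0xF4 = 11110100 matches 11110xxx → 4-byte sequence.
Byte 1: 0xF4 = 11110100, payload 100 (3 bits).
Byte 2: 0x83 = 10000011 (10xxxxxx ✓), payload 000011.
Byte 3: 0xA9 = 10101001 (10xxxxxx ✓), payload 101001.
Byte 4: 0xB6 = 10110110 (10xxxxxx ✓), payload 110110.
Concatenate: 100000011101001110110 = 0x103A76 (21 bits → U+103A76).

U+103A76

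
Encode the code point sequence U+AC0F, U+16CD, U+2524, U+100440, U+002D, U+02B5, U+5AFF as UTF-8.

U+AC0F: 3-byte form → EA B0 8F.
U+16CD: 3-byte form → E1 9B 8D.
U+2524: 3-byte form → E2 94 A4.
U+100440: 4-byte form → F4 80 91 80.
U+002D: 1-byte form → 2D.
U+02B5: 2-byte form → CA B5.
U+5AFF: 3-byte form → E5 AB BF.
Concatenated (19 bytes): EA B0 8F E1 9B 8D E2 94 A4 F4 80 91 80 2D CA B5 E5 AB BF.

EA B0 8F E1 9B 8D E2 94 A4 F4 80 91 80 2D CA B5 E5 AB BF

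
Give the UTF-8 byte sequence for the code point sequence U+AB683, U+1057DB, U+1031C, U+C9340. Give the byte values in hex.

U+AB683: 4-byte form → F2 AB 9A 83.
U+1057DB: 4-byte form → F4 85 9F 9B.
U+1031C: 4-byte form → F0 90 8C 9C.
U+C9340: 4-byte form → F3 89 8D 80.
Concatenated (16 bytes): F2 AB 9A 83 F4 85 9F 9B F0 90 8C 9C F3 89 8D 80.

F2 AB 9A 83 F4 85 9F 9B F0 90 8C 9C F3 89 8D 80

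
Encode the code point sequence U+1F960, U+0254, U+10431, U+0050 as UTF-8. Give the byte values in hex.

U+1F960: 4-byte form → F0 9F A5 A0.
U+0254: 2-byte form → C9 94.
U+10431: 4-byte form → F0 90 90 B1.
U+0050: 1-byte form → 50.
Concatenated (11 bytes): F0 9F A5 A0 C9 94 F0 90 90 B1 50.

F0 9F A5 A0 C9 94 F0 90 90 B1 50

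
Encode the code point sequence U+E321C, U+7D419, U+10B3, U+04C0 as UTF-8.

F3 A3 88 9C F1 BD 90 99 E1 82 B3 D3 80

U+E321C: 4-byte form → F3 A3 88 9C.
U+7D419: 4-byte form → F1 BD 90 99.
U+10B3: 3-byte form → E1 82 B3.
U+04C0: 2-byte form → D3 80.
Concatenated (13 bytes): F3 A3 88 9C F1 BD 90 99 E1 82 B3 D3 80.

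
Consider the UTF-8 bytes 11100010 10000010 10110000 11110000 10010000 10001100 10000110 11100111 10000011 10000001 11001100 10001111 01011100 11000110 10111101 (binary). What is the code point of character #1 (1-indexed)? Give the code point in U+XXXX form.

Offset 0: leading byte 0xE2 = 11100010 → 3-byte char #1 = E2 82 B0.
Leading byte 0xE2 = 11100010 matches 1110xxxx → 3-byte sequence.
Byte 1: 0xE2 = 11100010, payload 0010 (4 bits).
Byte 2: 0x82 = 10000010 (10xxxxxx ✓), payload 000010.
Byte 3: 0xB0 = 10110000 (10xxxxxx ✓), payload 110000.
Concatenate: 0010000010110000 = 0x20B0 (16 bits → U+20B0).

U+20B0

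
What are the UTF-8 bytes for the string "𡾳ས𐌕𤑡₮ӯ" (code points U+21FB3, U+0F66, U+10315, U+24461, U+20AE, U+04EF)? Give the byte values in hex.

F0 A1 BE B3 E0 BD A6 F0 90 8C 95 F0 A4 91 A1 E2 82 AE D3 AF

U+21FB3: 4-byte form → F0 A1 BE B3.
U+0F66: 3-byte form → E0 BD A6.
U+10315: 4-byte form → F0 90 8C 95.
U+24461: 4-byte form → F0 A4 91 A1.
U+20AE: 3-byte form → E2 82 AE.
U+04EF: 2-byte form → D3 AF.
Concatenated (20 bytes): F0 A1 BE B3 E0 BD A6 F0 90 8C 95 F0 A4 91 A1 E2 82 AE D3 AF.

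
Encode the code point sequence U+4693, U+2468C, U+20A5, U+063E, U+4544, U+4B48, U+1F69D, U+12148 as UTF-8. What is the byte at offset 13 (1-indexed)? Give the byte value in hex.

1-indexed offset 13 is 0-indexed offset 12.
U+4693 → 3-byte form E4 9A 93 at offsets 0–2.
U+2468C → 4-byte form F0 A4 9A 8C at offsets 3–6.
U+20A5 → 3-byte form E2 82 A5 at offsets 7–9.
U+063E → 2-byte form D8 BE at offsets 10–11.
U+4544 → 3-byte form E4 95 84 at offsets 12–14.
Offset 12 falls in char 5's range; it's byte 1 of E4 95 84 = 0xE4.

0xE4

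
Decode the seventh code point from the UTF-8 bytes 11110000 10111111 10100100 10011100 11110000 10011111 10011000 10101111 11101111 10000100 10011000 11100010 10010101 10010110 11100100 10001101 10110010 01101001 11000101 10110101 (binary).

U+0175

Offset 0: leading byte 0xF0 = 11110000 → 4-byte char #1 = F0 BF A4 9C.
Offset 4: leading byte 0xF0 = 11110000 → 4-byte char #2 = F0 9F 98 AF.
Offset 8: leading byte 0xEF = 11101111 → 3-byte char #3 = EF 84 98.
Offset 11: leading byte 0xE2 = 11100010 → 3-byte char #4 = E2 95 96.
Offset 14: leading byte 0xE4 = 11100100 → 3-byte char #5 = E4 8D B2.
Offset 17: leading byte 0x69 = 01101001 → 1-byte char #6 = 69.
Offset 18: leading byte 0xC5 = 11000101 → 2-byte char #7 = C5 B5.
Leading byte 0xC5 = 11000101 matches 110xxxxx → 2-byte sequence.
Byte 1: 0xC5 = 11000101, payload 00101 (5 bits).
Byte 2: 0xB5 = 10110101 (10xxxxxx ✓), payload 110101.
Concatenate: 00101110101 = 0x175 (11 bits → U+0175).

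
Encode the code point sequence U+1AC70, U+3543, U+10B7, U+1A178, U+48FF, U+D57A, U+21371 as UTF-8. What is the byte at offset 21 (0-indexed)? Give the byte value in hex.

0xA1

U+1AC70 → 4-byte form F0 9A B1 B0 at offsets 0–3.
U+3543 → 3-byte form E3 95 83 at offsets 4–6.
U+10B7 → 3-byte form E1 82 B7 at offsets 7–9.
U+1A178 → 4-byte form F0 9A 85 B8 at offsets 10–13.
U+48FF → 3-byte form E4 A3 BF at offsets 14–16.
U+D57A → 3-byte form ED 95 BA at offsets 17–19.
U+21371 → 4-byte form F0 A1 8D B1 at offsets 20–23.
Offset 21 falls in char 7's range; it's byte 2 of F0 A1 8D B1 = 0xA1.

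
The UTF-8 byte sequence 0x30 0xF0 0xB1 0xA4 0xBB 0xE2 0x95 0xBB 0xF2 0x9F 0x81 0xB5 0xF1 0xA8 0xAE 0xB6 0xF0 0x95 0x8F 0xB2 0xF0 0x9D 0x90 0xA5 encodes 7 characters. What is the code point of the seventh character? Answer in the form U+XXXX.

U+1D425

Offset 0: leading byte 0x30 = 00110000 → 1-byte char #1 = 30.
Offset 1: leading byte 0xF0 = 11110000 → 4-byte char #2 = F0 B1 A4 BB.
Offset 5: leading byte 0xE2 = 11100010 → 3-byte char #3 = E2 95 BB.
Offset 8: leading byte 0xF2 = 11110010 → 4-byte char #4 = F2 9F 81 B5.
Offset 12: leading byte 0xF1 = 11110001 → 4-byte char #5 = F1 A8 AE B6.
Offset 16: leading byte 0xF0 = 11110000 → 4-byte char #6 = F0 95 8F B2.
Offset 20: leading byte 0xF0 = 11110000 → 4-byte char #7 = F0 9D 90 A5.
Leading byte 0xF0 = 11110000 matches 11110xxx → 4-byte sequence.
Byte 1: 0xF0 = 11110000, payload 000 (3 bits).
Byte 2: 0x9D = 10011101 (10xxxxxx ✓), payload 011101.
Byte 3: 0x90 = 10010000 (10xxxxxx ✓), payload 010000.
Byte 4: 0xA5 = 10100101 (10xxxxxx ✓), payload 100101.
Concatenate: 000011101010000100101 = 0x1D425 (21 bits → U+1D425).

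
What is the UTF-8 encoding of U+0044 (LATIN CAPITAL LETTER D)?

44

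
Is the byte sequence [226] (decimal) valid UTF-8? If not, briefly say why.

invalid (sequence truncated)

Leading byte 0xE2 = 11100010 → 3-byte form, but only 1 byte is present.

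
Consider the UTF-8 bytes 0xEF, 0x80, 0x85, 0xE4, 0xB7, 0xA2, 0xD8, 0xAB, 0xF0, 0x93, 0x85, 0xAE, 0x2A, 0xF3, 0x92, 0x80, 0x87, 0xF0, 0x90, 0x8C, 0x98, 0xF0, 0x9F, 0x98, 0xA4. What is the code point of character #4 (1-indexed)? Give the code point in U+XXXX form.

U+1316E

Offset 0: leading byte 0xEF = 11101111 → 3-byte char #1 = EF 80 85.
Offset 3: leading byte 0xE4 = 11100100 → 3-byte char #2 = E4 B7 A2.
Offset 6: leading byte 0xD8 = 11011000 → 2-byte char #3 = D8 AB.
Offset 8: leading byte 0xF0 = 11110000 → 4-byte char #4 = F0 93 85 AE.
Leading byte 0xF0 = 11110000 matches 11110xxx → 4-byte sequence.
Byte 1: 0xF0 = 11110000, payload 000 (3 bits).
Byte 2: 0x93 = 10010011 (10xxxxxx ✓), payload 010011.
Byte 3: 0x85 = 10000101 (10xxxxxx ✓), payload 000101.
Byte 4: 0xAE = 10101110 (10xxxxxx ✓), payload 101110.
Concatenate: 000010011000101101110 = 0x1316E (21 bits → U+1316E).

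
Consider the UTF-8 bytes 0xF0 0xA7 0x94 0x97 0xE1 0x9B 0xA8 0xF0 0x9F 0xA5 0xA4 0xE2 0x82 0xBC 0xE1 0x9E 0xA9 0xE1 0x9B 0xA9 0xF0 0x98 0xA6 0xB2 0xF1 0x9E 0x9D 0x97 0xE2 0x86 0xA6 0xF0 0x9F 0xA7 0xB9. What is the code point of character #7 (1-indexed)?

Offset 0: leading byte 0xF0 = 11110000 → 4-byte char #1 = F0 A7 94 97.
Offset 4: leading byte 0xE1 = 11100001 → 3-byte char #2 = E1 9B A8.
Offset 7: leading byte 0xF0 = 11110000 → 4-byte char #3 = F0 9F A5 A4.
Offset 11: leading byte 0xE2 = 11100010 → 3-byte char #4 = E2 82 BC.
Offset 14: leading byte 0xE1 = 11100001 → 3-byte char #5 = E1 9E A9.
Offset 17: leading byte 0xE1 = 11100001 → 3-byte char #6 = E1 9B A9.
Offset 20: leading byte 0xF0 = 11110000 → 4-byte char #7 = F0 98 A6 B2.
Leading byte 0xF0 = 11110000 matches 11110xxx → 4-byte sequence.
Byte 1: 0xF0 = 11110000, payload 000 (3 bits).
Byte 2: 0x98 = 10011000 (10xxxxxx ✓), payload 011000.
Byte 3: 0xA6 = 10100110 (10xxxxxx ✓), payload 100110.
Byte 4: 0xB2 = 10110010 (10xxxxxx ✓), payload 110010.
Concatenate: 000011000100110110010 = 0x189B2 (21 bits → U+189B2).

U+189B2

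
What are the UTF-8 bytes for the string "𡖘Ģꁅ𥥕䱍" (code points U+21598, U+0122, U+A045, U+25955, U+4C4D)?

U+21598: 4-byte form → F0 A1 96 98.
U+0122: 2-byte form → C4 A2.
U+A045: 3-byte form → EA 81 85.
U+25955: 4-byte form → F0 A5 A5 95.
U+4C4D: 3-byte form → E4 B1 8D.
Concatenated (16 bytes): F0 A1 96 98 C4 A2 EA 81 85 F0 A5 A5 95 E4 B1 8D.

F0 A1 96 98 C4 A2 EA 81 85 F0 A5 A5 95 E4 B1 8D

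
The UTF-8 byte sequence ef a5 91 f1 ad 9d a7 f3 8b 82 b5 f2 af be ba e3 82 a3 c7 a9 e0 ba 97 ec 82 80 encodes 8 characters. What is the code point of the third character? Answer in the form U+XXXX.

Offset 0: leading byte 0xEF = 11101111 → 3-byte char #1 = EF A5 91.
Offset 3: leading byte 0xF1 = 11110001 → 4-byte char #2 = F1 AD 9D A7.
Offset 7: leading byte 0xF3 = 11110011 → 4-byte char #3 = F3 8B 82 B5.
Leading byte 0xF3 = 11110011 matches 11110xxx → 4-byte sequence.
Byte 1: 0xF3 = 11110011, payload 011 (3 bits).
Byte 2: 0x8B = 10001011 (10xxxxxx ✓), payload 001011.
Byte 3: 0x82 = 10000010 (10xxxxxx ✓), payload 000010.
Byte 4: 0xB5 = 10110101 (10xxxxxx ✓), payload 110101.
Concatenate: 011001011000010110101 = 0xCB0B5 (21 bits → U+CB0B5).

U+CB0B5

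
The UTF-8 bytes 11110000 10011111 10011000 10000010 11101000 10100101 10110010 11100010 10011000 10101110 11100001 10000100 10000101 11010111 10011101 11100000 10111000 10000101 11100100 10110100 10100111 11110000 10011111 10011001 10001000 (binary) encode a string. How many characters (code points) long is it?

8

Byte at offset 0: 0xF0 = 11110000 → 4-byte char (#1). Advance 4.
Byte at offset 4: 0xE8 = 11101000 → 3-byte char (#2). Advance 3.
Byte at offset 7: 0xE2 = 11100010 → 3-byte char (#3). Advance 3.
Byte at offset 10: 0xE1 = 11100001 → 3-byte char (#4). Advance 3.
Byte at offset 13: 0xD7 = 11010111 → 2-byte char (#5). Advance 2.
Byte at offset 15: 0xE0 = 11100000 → 3-byte char (#6). Advance 3.
Byte at offset 18: 0xE4 = 11100100 → 3-byte char (#7). Advance 3.
Byte at offset 21: 0xF0 = 11110000 → 4-byte char (#8). Advance 4.
Reached end at offset 25 after 8 code points.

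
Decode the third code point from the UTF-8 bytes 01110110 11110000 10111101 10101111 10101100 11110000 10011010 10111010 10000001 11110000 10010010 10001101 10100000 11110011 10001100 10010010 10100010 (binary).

Offset 0: leading byte 0x76 = 01110110 → 1-byte char #1 = 76.
Offset 1: leading byte 0xF0 = 11110000 → 4-byte char #2 = F0 BD AF AC.
Offset 5: leading byte 0xF0 = 11110000 → 4-byte char #3 = F0 9A BA 81.
Leading byte 0xF0 = 11110000 matches 11110xxx → 4-byte sequence.
Byte 1: 0xF0 = 11110000, payload 000 (3 bits).
Byte 2: 0x9A = 10011010 (10xxxxxx ✓), payload 011010.
Byte 3: 0xBA = 10111010 (10xxxxxx ✓), payload 111010.
Byte 4: 0x81 = 10000001 (10xxxxxx ✓), payload 000001.
Concatenate: 000011010111010000001 = 0x1AE81 (21 bits → U+1AE81).

U+1AE81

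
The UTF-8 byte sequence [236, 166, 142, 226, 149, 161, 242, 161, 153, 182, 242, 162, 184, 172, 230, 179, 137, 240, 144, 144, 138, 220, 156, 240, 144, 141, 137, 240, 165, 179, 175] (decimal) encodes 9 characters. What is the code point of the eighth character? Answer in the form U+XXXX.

U+10349

Offset 0: leading byte 0xEC = 11101100 → 3-byte char #1 = EC A6 8E.
Offset 3: leading byte 0xE2 = 11100010 → 3-byte char #2 = E2 95 A1.
Offset 6: leading byte 0xF2 = 11110010 → 4-byte char #3 = F2 A1 99 B6.
Offset 10: leading byte 0xF2 = 11110010 → 4-byte char #4 = F2 A2 B8 AC.
Offset 14: leading byte 0xE6 = 11100110 → 3-byte char #5 = E6 B3 89.
Offset 17: leading byte 0xF0 = 11110000 → 4-byte char #6 = F0 90 90 8A.
Offset 21: leading byte 0xDC = 11011100 → 2-byte char #7 = DC 9C.
Offset 23: leading byte 0xF0 = 11110000 → 4-byte char #8 = F0 90 8D 89.
Leading byte 0xF0 = 11110000 matches 11110xxx → 4-byte sequence.
Byte 1: 0xF0 = 11110000, payload 000 (3 bits).
Byte 2: 0x90 = 10010000 (10xxxxxx ✓), payload 010000.
Byte 3: 0x8D = 10001101 (10xxxxxx ✓), payload 001101.
Byte 4: 0x89 = 10001001 (10xxxxxx ✓), payload 001001.
Concatenate: 000010000001101001001 = 0x10349 (21 bits → U+10349).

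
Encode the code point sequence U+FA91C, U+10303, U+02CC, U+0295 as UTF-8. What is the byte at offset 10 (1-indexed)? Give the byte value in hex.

0x8C

1-indexed offset 10 is 0-indexed offset 9.
U+FA91C → 4-byte form F3 BA A4 9C at offsets 0–3.
U+10303 → 4-byte form F0 90 8C 83 at offsets 4–7.
U+02CC → 2-byte form CB 8C at offsets 8–9.
Offset 9 falls in char 3's range; it's byte 2 of CB 8C = 0x8C.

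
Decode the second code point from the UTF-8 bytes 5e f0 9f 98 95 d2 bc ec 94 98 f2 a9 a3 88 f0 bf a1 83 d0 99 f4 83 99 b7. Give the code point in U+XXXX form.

Offset 0: leading byte 0x5E = 01011110 → 1-byte char #1 = 5E.
Offset 1: leading byte 0xF0 = 11110000 → 4-byte char #2 = F0 9F 98 95.
Leading byte 0xF0 = 11110000 matches 11110xxx → 4-byte sequence.
Byte 1: 0xF0 = 11110000, payload 000 (3 bits).
Byte 2: 0x9F = 10011111 (10xxxxxx ✓), payload 011111.
Byte 3: 0x98 = 10011000 (10xxxxxx ✓), payload 011000.
Byte 4: 0x95 = 10010101 (10xxxxxx ✓), payload 010101.
Concatenate: 000011111011000010101 = 0x1F615 (21 bits → U+1F615).

U+1F615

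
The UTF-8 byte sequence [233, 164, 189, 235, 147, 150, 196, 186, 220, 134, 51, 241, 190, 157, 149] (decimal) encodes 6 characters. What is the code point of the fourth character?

U+0706

Offset 0: leading byte 0xE9 = 11101001 → 3-byte char #1 = E9 A4 BD.
Offset 3: leading byte 0xEB = 11101011 → 3-byte char #2 = EB 93 96.
Offset 6: leading byte 0xC4 = 11000100 → 2-byte char #3 = C4 BA.
Offset 8: leading byte 0xDC = 11011100 → 2-byte char #4 = DC 86.
Leading byte 0xDC = 11011100 matches 110xxxxx → 2-byte sequence.
Byte 1: 0xDC = 11011100, payload 11100 (5 bits).
Byte 2: 0x86 = 10000110 (10xxxxxx ✓), payload 000110.
Concatenate: 11100000110 = 0x706 (11 bits → U+0706).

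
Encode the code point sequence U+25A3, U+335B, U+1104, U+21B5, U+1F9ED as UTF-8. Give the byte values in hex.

E2 96 A3 E3 8D 9B E1 84 84 E2 86 B5 F0 9F A7 AD

U+25A3: 3-byte form → E2 96 A3.
U+335B: 3-byte form → E3 8D 9B.
U+1104: 3-byte form → E1 84 84.
U+21B5: 3-byte form → E2 86 B5.
U+1F9ED: 4-byte form → F0 9F A7 AD.
Concatenated (16 bytes): E2 96 A3 E3 8D 9B E1 84 84 E2 86 B5 F0 9F A7 AD.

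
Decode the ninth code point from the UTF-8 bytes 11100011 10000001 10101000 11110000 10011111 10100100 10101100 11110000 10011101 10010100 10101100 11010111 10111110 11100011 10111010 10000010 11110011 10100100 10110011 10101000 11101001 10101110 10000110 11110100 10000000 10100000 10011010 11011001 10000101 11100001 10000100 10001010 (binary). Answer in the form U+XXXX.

Offset 0: leading byte 0xE3 = 11100011 → 3-byte char #1 = E3 81 A8.
Offset 3: leading byte 0xF0 = 11110000 → 4-byte char #2 = F0 9F A4 AC.
Offset 7: leading byte 0xF0 = 11110000 → 4-byte char #3 = F0 9D 94 AC.
Offset 11: leading byte 0xD7 = 11010111 → 2-byte char #4 = D7 BE.
Offset 13: leading byte 0xE3 = 11100011 → 3-byte char #5 = E3 BA 82.
Offset 16: leading byte 0xF3 = 11110011 → 4-byte char #6 = F3 A4 B3 A8.
Offset 20: leading byte 0xE9 = 11101001 → 3-byte char #7 = E9 AE 86.
Offset 23: leading byte 0xF4 = 11110100 → 4-byte char #8 = F4 80 A0 9A.
Offset 27: leading byte 0xD9 = 11011001 → 2-byte char #9 = D9 85.
Leading byte 0xD9 = 11011001 matches 110xxxxx → 2-byte sequence.
Byte 1: 0xD9 = 11011001, payload 11001 (5 bits).
Byte 2: 0x85 = 10000101 (10xxxxxx ✓), payload 000101.
Concatenate: 11001000101 = 0x645 (11 bits → U+0645).

U+0645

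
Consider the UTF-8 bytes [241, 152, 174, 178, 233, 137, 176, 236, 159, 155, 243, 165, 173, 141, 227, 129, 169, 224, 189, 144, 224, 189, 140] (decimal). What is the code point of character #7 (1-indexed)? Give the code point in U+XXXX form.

U+0F4C

Offset 0: leading byte 0xF1 = 11110001 → 4-byte char #1 = F1 98 AE B2.
Offset 4: leading byte 0xE9 = 11101001 → 3-byte char #2 = E9 89 B0.
Offset 7: leading byte 0xEC = 11101100 → 3-byte char #3 = EC 9F 9B.
Offset 10: leading byte 0xF3 = 11110011 → 4-byte char #4 = F3 A5 AD 8D.
Offset 14: leading byte 0xE3 = 11100011 → 3-byte char #5 = E3 81 A9.
Offset 17: leading byte 0xE0 = 11100000 → 3-byte char #6 = E0 BD 90.
Offset 20: leading byte 0xE0 = 11100000 → 3-byte char #7 = E0 BD 8C.
Leading byte 0xE0 = 11100000 matches 1110xxxx → 3-byte sequence.
Byte 1: 0xE0 = 11100000, payload 0000 (4 bits).
Byte 2: 0xBD = 10111101 (10xxxxxx ✓), payload 111101.
Byte 3: 0x8C = 10001100 (10xxxxxx ✓), payload 001100.
Concatenate: 0000111101001100 = 0xF4C (16 bits → U+0F4C).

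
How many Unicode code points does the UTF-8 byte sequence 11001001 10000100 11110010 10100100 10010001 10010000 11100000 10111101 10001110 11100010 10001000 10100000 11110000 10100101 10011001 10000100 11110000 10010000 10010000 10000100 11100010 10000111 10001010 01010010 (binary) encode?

Byte at offset 0: 0xC9 = 11001001 → 2-byte char (#1). Advance 2.
Byte at offset 2: 0xF2 = 11110010 → 4-byte char (#2). Advance 4.
Byte at offset 6: 0xE0 = 11100000 → 3-byte char (#3). Advance 3.
Byte at offset 9: 0xE2 = 11100010 → 3-byte char (#4). Advance 3.
Byte at offset 12: 0xF0 = 11110000 → 4-byte char (#5). Advance 4.
Byte at offset 16: 0xF0 = 11110000 → 4-byte char (#6). Advance 4.
Byte at offset 20: 0xE2 = 11100010 → 3-byte char (#7). Advance 3.
Byte at offset 23: 0x52 = 01010010 → 1-byte char (#8). Advance 1.
Reached end at offset 24 after 8 code points.

8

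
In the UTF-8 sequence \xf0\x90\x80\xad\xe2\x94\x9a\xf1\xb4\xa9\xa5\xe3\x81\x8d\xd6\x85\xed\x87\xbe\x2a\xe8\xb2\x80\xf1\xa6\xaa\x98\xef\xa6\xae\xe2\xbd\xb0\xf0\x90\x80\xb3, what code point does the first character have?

U+1002D

Offset 0: leading byte 0xF0 = 11110000 → 4-byte char #1 = F0 90 80 AD.
Leading byte 0xF0 = 11110000 matches 11110xxx → 4-byte sequence.
Byte 1: 0xF0 = 11110000, payload 000 (3 bits).
Byte 2: 0x90 = 10010000 (10xxxxxx ✓), payload 010000.
Byte 3: 0x80 = 10000000 (10xxxxxx ✓), payload 000000.
Byte 4: 0xAD = 10101101 (10xxxxxx ✓), payload 101101.
Concatenate: 000010000000000101101 = 0x1002D (21 bits → U+1002D).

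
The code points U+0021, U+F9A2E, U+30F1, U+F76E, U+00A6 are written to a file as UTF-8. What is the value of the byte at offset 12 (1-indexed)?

1-indexed offset 12 is 0-indexed offset 11.
U+0021 → 1-byte form 21 at offsets 0–0.
U+F9A2E → 4-byte form F3 B9 A8 AE at offsets 1–4.
U+30F1 → 3-byte form E3 83 B1 at offsets 5–7.
U+F76E → 3-byte form EF 9D AE at offsets 8–10.
U+00A6 → 2-byte form C2 A6 at offsets 11–12.
Offset 11 falls in char 5's range; it's byte 1 of C2 A6 = 0xC2.

0xC2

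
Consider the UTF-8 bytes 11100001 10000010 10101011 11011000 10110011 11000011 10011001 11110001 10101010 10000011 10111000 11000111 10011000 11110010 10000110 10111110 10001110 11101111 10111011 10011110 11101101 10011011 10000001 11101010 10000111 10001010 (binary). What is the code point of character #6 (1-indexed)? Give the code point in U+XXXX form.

Offset 0: leading byte 0xE1 = 11100001 → 3-byte char #1 = E1 82 AB.
Offset 3: leading byte 0xD8 = 11011000 → 2-byte char #2 = D8 B3.
Offset 5: leading byte 0xC3 = 11000011 → 2-byte char #3 = C3 99.
Offset 7: leading byte 0xF1 = 11110001 → 4-byte char #4 = F1 AA 83 B8.
Offset 11: leading byte 0xC7 = 11000111 → 2-byte char #5 = C7 98.
Offset 13: leading byte 0xF2 = 11110010 → 4-byte char #6 = F2 86 BE 8E.
Leading byte 0xF2 = 11110010 matches 11110xxx → 4-byte sequence.
Byte 1: 0xF2 = 11110010, payload 010 (3 bits).
Byte 2: 0x86 = 10000110 (10xxxxxx ✓), payload 000110.
Byte 3: 0xBE = 10111110 (10xxxxxx ✓), payload 111110.
Byte 4: 0x8E = 10001110 (10xxxxxx ✓), payload 001110.
Concatenate: 010000110111110001110 = 0x86F8E (21 bits → U+86F8E).

U+86F8E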